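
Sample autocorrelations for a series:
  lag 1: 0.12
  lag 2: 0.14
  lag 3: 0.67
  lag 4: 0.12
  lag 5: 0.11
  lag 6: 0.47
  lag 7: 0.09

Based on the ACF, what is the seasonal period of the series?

The largest autocorrelation is r_3 = 0.67, with a weaker echo at lag 6 (0.47); the remaining lags stay at or below 0.14.
The dominant spike at lag 3 indicates a seasonal period of 3.

3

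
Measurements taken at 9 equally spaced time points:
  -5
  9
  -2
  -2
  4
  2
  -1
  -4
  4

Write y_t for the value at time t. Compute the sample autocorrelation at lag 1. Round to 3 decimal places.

-0.467

Mean ȳ = (-5 + 9 − 2 − 2 + 4 + 2 − 1 − 4 + 4)/9 = 0.5556
Numerator Σ_{t=1}^{8}(y_t−ȳ)(y_{t+1}−ȳ) = -76.6420
Denominator Σ(y_t−ȳ)² = 164.2222
r_1 = -76.6420 / 164.2222 = -0.467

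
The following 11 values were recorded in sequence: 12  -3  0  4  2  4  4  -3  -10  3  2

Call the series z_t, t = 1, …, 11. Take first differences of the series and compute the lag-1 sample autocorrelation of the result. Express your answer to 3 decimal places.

First differences Δz: -15, 3, 4, -2, 2, 0, -7, -7, 13, -1
Mean of differences = -1.0000
Numerator Σ(Δz_t−Δz̄)(Δz_{t+1}−Δz̄) = -95.0000
Denominator Σ(Δz_t−Δz̄)² = 516.0000
r_1(Δz) = -95.0000 / 516.0000 = -0.184

-0.184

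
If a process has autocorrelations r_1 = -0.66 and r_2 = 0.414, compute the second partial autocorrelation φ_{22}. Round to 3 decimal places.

φ_{22} = (r_2 − r_1²) / (1 − r_1²)
r_1² = (-0.66)² = 0.4356
Numerator = 0.414 − 0.4356 = -0.0216; denominator = 1 − 0.4356 = 0.5644
φ_{22} = -0.0216 / 0.5644 = -0.038

-0.038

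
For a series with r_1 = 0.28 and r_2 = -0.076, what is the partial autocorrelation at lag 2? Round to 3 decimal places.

φ_{22} = (r_2 − r_1²) / (1 − r_1²)
r_1² = (0.28)² = 0.0784
Numerator = -0.076 − 0.0784 = -0.1544; denominator = 1 − 0.0784 = 0.9216
φ_{22} = -0.1544 / 0.9216 = -0.168

-0.168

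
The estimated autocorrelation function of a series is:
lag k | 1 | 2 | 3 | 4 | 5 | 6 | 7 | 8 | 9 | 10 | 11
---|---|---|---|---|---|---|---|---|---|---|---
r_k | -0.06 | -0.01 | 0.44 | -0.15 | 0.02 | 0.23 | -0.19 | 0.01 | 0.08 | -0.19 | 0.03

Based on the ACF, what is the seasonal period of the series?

The largest autocorrelation is r_3 = 0.44, with a weaker echo at lag 6 (0.23); the remaining lags stay at or below 0.08.
The dominant spike at lag 3 indicates a seasonal period of 3.

3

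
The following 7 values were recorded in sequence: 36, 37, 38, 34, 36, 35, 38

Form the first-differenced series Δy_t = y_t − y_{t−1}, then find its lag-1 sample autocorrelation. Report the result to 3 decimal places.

-0.493

First differences Δy: 1, 1, -4, 2, -1, 3
Mean of differences = 0.3333
Numerator Σ(Δy_t−Δȳ)(Δy_{t+1}−Δȳ) = -15.4444
Denominator Σ(Δy_t−Δȳ)² = 31.3333
r_1(Δy) = -15.4444 / 31.3333 = -0.493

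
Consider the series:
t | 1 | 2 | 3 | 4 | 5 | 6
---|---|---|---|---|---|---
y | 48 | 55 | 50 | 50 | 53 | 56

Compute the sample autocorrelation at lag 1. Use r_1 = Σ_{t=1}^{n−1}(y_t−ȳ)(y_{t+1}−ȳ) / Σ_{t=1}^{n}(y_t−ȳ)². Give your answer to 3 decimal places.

Mean ȳ = (48 + 55 + 50 + 50 + 53 + 56)/6 = 52.0000
Deviations from mean: -4.0000, 3.0000, -2.0000, -2.0000, 1.0000, 4.0000
Numerator Σ_{t=1}^{5}(y_t−ȳ)(y_{t+1}−ȳ) = -12.0000
Denominator Σ(y_t−ȳ)² = 50.0000
r_1 = -12.0000 / 50.0000 = -0.240

-0.240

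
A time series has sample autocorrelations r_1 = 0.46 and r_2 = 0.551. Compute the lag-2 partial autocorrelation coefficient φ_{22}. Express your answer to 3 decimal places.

φ_{22} = (r_2 − r_1²) / (1 − r_1²)
r_1² = (0.46)² = 0.2116
Numerator = 0.551 − 0.2116 = 0.3394; denominator = 1 − 0.2116 = 0.7884
φ_{22} = 0.3394 / 0.7884 = 0.430

0.430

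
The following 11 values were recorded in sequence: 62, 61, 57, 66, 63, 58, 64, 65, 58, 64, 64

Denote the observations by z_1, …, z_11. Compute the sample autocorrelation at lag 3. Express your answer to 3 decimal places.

Mean z̄ = (62 + 61 + 57 + 66 + 63 + 58 + 64 + 65 + 58 + 64 + 64)/11 = 62.0000
Numerator Σ_{t=1}^{8}(z_t−z̄)(z_{t+3}−z̄) = 56.0000
Denominator Σ(z_t−z̄)² = 96.0000
r_3 = 56.0000 / 96.0000 = 0.583

0.583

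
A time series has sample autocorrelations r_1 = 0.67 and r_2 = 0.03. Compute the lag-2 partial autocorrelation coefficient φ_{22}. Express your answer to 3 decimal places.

φ_{22} = (r_2 − r_1²) / (1 − r_1²)
r_1² = (0.67)² = 0.4489
Numerator = 0.03 − 0.4489 = -0.4189; denominator = 1 − 0.4489 = 0.5511
φ_{22} = -0.4189 / 0.5511 = -0.760

-0.760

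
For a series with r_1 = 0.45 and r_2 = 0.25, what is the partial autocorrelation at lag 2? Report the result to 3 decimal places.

0.060

φ_{22} = (r_2 − r_1²) / (1 − r_1²)
r_1² = (0.45)² = 0.2025
Numerator = 0.25 − 0.2025 = 0.0475; denominator = 1 − 0.2025 = 0.7975
φ_{22} = 0.0475 / 0.7975 = 0.060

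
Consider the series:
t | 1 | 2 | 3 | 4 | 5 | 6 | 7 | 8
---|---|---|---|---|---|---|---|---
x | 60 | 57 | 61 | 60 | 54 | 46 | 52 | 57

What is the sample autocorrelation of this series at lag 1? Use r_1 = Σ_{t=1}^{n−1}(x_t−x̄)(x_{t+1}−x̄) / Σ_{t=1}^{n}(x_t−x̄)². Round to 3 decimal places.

Mean x̄ = (60 + 57 + 61 + 60 + 54 + 46 + 52 + 57)/8 = 55.8750
Numerator Σ_{t=1}^{7}(x_t−x̄)(x_{t+1}−x̄) = 76.2344
Denominator Σ(x_t−x̄)² = 178.8750
r_1 = 76.2344 / 178.8750 = 0.426

0.426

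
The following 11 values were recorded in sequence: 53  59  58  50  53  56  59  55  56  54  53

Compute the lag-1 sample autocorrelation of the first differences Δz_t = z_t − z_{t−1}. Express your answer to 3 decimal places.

First differences Δz: 6, -1, -8, 3, 3, 3, -4, 1, -2, -1
Mean of differences = 0.0000
Numerator Σ(Δz_t−Δz̄)(Δz_{t+1}−Δz̄) = -20.0000
Denominator Σ(Δz_t−Δz̄)² = 150.0000
r_1(Δz) = -20.0000 / 150.0000 = -0.133

-0.133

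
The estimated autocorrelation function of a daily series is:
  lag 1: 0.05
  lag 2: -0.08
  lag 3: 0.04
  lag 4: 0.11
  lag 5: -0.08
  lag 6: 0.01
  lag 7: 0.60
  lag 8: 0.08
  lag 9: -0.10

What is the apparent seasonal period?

The largest autocorrelation is r_7 = 0.60; the remaining lags stay at or below 0.11.
The dominant spike at lag 7 indicates a seasonal period of 7.

7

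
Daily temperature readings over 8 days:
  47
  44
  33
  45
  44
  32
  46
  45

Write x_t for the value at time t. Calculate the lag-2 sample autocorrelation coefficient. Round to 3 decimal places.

-0.440

Mean x̄ = (47 + 44 + 33 + 45 + 44 + 32 + 46 + 45)/8 = 42.0000
Numerator Σ_{t=1}^{6}(x_t−x̄)(x_{t+2}−x̄) = -109.0000
Denominator Σ(x_t−x̄)² = 248.0000
r_2 = -109.0000 / 248.0000 = -0.440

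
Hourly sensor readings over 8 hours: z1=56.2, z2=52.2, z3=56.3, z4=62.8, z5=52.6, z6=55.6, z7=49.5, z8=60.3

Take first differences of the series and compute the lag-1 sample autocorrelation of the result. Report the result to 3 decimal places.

First differences Δz: -4.0, 4.1, 6.5, -10.2, 3.0, -6.1, 10.8
Mean of differences = 0.5857
Numerator Σ(Δz_t−Δz̄)(Δz_{t+1}−Δz̄) = -169.5916
Denominator Σ(Δz_t−Δz̄)² = 339.5486
r_1(Δz) = -169.5916 / 339.5486 = -0.499

-0.499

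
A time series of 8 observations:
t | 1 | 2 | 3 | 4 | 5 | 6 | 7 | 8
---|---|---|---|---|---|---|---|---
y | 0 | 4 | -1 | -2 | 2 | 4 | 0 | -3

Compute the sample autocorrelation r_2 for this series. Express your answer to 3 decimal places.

Mean ȳ = (0 + 4 − 1 − 2 + 2 + 4 + 0 − 3)/8 = 0.5000
Deviations from mean: -0.5000, 3.5000, -1.5000, -2.5000, 1.5000, 3.5000, -0.5000, -3.5000
Σ(y_t−ȳ)(y_{t+2}−ȳ) = (0.7500) + (-8.7500) + (-2.2500) + (-8.7500) + (-0.7500) + (-12.2500) = -32.0000
Denominator Σ(y_t−ȳ)² = 48.0000
r_2 = -32.0000 / 48.0000 = -0.667

-0.667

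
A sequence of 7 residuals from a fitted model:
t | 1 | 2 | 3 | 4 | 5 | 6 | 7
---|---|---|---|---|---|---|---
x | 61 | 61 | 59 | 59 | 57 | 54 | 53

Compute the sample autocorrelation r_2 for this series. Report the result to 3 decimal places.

Mean x̄ = (61 + 61 + 59 + 59 + 57 + 54 + 53)/7 = 57.7143
Σ(x_t−x̄)(x_{t+2}−x̄) = (4.2245) + (4.2245) + (-0.9184) + (-4.7755) + (3.3673) = 6.1224
Denominator Σ(x_t−x̄)² = 61.4286
r_2 = 6.1224 / 61.4286 = 0.100

0.100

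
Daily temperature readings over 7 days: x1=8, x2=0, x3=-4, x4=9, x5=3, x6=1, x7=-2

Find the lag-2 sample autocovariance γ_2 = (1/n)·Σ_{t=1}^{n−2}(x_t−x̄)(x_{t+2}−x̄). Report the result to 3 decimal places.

Mean x̄ = (8 + 0 − 4 + 9 + 3 + 1 − 2)/7 = 2.1429
Σ_{t=1}^{5}(x_t−x̄)(x_{t+2}−x̄) = -67.3265
γ_2 = -67.3265 / 7 = -9.618

-9.618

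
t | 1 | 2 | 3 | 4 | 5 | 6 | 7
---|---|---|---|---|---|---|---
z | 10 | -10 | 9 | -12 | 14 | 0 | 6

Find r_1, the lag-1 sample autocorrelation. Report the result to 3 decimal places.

-0.770

Mean z̄ = (10 − 10 + 9 − 12 + 14 + 0 + 6)/7 = 2.4286
Deviations from mean: 7.5714, -12.4286, 6.5714, -14.4286, 11.5714, -2.4286, 3.5714
Numerator Σ_{t=1}^{6}(z_t−z̄)(z_{t+1}−z̄) = -474.3265
Denominator Σ(z_t−z̄)² = 615.7143
r_1 = -474.3265 / 615.7143 = -0.770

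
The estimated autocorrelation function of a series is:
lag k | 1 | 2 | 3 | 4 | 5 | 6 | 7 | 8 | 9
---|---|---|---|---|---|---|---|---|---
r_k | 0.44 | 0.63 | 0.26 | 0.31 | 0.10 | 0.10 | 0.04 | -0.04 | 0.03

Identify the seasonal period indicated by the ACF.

2

The largest autocorrelation is r_2 = 0.63; the remaining lags stay at or below 0.44.
The dominant spike at lag 2 indicates a seasonal period of 2.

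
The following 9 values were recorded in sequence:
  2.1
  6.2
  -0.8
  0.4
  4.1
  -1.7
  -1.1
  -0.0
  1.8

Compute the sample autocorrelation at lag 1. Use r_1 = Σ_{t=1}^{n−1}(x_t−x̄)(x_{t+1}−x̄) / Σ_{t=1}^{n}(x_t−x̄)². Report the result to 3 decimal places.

Mean x̄ = (2.1 + 6.2 − 0.8 + 0.4 + 4.1 − 1.7 − 1.1 − 0.0 + 1.8)/9 = 1.2222
Numerator Σ_{t=1}^{8}(x_t−x̄)(x_{t+1}−x̄) = -5.8916
Denominator Σ(x_t−x̄)² = 54.3556
r_1 = -5.8916 / 54.3556 = -0.108

-0.108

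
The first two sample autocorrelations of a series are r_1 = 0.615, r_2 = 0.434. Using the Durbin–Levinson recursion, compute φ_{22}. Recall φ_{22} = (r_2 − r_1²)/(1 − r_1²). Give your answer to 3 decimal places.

0.090

φ_{22} = (r_2 − r_1²) / (1 − r_1²)
r_1² = (0.615)² = 0.378225
Numerator = 0.434 − 0.3782 = 0.0558; denominator = 1 − 0.3782 = 0.6218
φ_{22} = 0.0558 / 0.6218 = 0.090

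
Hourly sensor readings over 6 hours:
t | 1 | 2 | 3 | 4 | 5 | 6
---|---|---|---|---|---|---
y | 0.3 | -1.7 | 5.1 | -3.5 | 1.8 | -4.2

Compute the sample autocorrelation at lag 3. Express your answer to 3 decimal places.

Mean ȳ = (0.3 − 1.7 + 5.1 − 3.5 + 1.8 − 4.2)/6 = -0.3667
Σ(y_t−ȳ)(y_{t+3}−ȳ) = (-2.0889) + (-2.8889) + (-20.9556) = -25.9333
Denominator Σ(y_t−ȳ)² = 61.3133
r_3 = -25.9333 / 61.3133 = -0.423

-0.423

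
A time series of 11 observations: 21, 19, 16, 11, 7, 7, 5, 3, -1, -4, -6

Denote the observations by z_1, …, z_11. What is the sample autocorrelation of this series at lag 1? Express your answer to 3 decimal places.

0.719

Mean z̄ = (21 + 19 + 16 + 11 + 7 + 7 + 5 + 3 − 1 − 4 − 6)/11 = 7.0909
Numerator Σ_{t=1}^{10}(z_t−z̄)(z_{t+1}−z̄) = 582.9917
Denominator Σ(z_t−z̄)² = 810.9091
r_1 = 582.9917 / 810.9091 = 0.719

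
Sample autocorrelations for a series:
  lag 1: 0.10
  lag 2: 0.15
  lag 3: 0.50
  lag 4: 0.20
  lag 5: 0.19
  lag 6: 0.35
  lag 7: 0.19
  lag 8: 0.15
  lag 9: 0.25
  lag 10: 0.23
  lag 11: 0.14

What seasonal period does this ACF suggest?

The largest autocorrelation is r_3 = 0.50, with weaker echoes at lags 6 (0.35) and 9 (0.25); the remaining lags stay at or below 0.23.
The dominant spike at lag 3 indicates a seasonal period of 3.

3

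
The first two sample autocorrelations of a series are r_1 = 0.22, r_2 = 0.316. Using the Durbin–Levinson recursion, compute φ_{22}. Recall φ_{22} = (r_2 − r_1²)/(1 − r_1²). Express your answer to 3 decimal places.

φ_{22} = (r_2 − r_1²) / (1 − r_1²)
r_1² = (0.22)² = 0.0484
Numerator = 0.316 − 0.0484 = 0.2676; denominator = 1 − 0.0484 = 0.9516
φ_{22} = 0.2676 / 0.9516 = 0.281

0.281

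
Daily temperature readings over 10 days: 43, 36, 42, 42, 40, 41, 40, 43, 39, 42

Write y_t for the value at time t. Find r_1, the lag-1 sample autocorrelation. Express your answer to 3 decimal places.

Mean ȳ = (43 + 36 + 42 + 42 + 40 + 41 + 40 + 43 + 39 + 42)/10 = 40.8000
Numerator Σ_{t=1}^{9}(y_t−ȳ)(y_{t+1}−ȳ) = -24.0400
Denominator Σ(y_t−ȳ)² = 41.6000
r_1 = -24.0400 / 41.6000 = -0.578

-0.578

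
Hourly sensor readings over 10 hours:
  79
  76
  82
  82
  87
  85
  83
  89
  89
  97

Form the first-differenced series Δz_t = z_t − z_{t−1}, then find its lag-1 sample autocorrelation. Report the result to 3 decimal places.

First differences Δz: -3, 6, 0, 5, -2, -2, 6, 0, 8
Mean of differences = 2.0000
Numerator Σ(Δz_t−Δz̄)(Δz_{t+1}−Δz̄) = -66.0000
Denominator Σ(Δz_t−Δz̄)² = 142.0000
r_1(Δz) = -66.0000 / 142.0000 = -0.465

-0.465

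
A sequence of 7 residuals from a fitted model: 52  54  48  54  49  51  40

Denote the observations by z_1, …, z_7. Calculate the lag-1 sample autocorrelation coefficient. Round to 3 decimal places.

-0.151

Mean z̄ = (52 + 54 + 48 + 54 + 49 + 51 + 40)/7 = 49.7143
Deviations from mean: 2.2857, 4.2857, -1.7143, 4.2857, -0.7143, 1.2857, -9.7143
Σ(z_t−z̄)(z_{t+1}−z̄) = (9.7959) + (-7.3469) + (-7.3469) + (-3.0612) + (-0.9184) + (-12.4898) = -21.3673
Denominator Σ(z_t−z̄)² = 141.4286
r_1 = -21.3673 / 141.4286 = -0.151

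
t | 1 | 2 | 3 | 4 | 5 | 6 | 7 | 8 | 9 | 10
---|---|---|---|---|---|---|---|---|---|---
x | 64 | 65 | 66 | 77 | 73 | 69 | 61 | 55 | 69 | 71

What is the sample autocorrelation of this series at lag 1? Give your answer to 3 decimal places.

0.322

Mean x̄ = (64 + 65 + 66 + 77 + 73 + 69 + 61 + 55 + 69 + 71)/10 = 67.0000
Numerator Σ_{t=1}^{9}(x_t−x̄)(x_{t+1}−x̄) = 114.0000
Denominator Σ(x_t−x̄)² = 354.0000
r_1 = 114.0000 / 354.0000 = 0.322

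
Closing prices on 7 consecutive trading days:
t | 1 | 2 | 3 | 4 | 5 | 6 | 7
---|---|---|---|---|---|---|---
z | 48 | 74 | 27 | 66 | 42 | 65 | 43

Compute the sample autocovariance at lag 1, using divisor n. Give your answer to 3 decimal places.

Mean z̄ = (48 + 74 + 27 + 66 + 42 + 65 + 43)/7 = 52.1429
Deviations: -4.1429, 21.8571, -25.1429, 13.8571, -10.1429, 12.8571, -9.1429
Σ_{t=1}^{6}(z_t−z̄)(z_{t+1}−z̄) = -1377.0204
γ_1 = -1377.0204 / 7 = -196.717

-196.717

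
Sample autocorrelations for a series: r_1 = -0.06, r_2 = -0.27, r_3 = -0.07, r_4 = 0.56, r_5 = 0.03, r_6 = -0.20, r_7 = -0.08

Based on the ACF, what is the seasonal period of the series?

4

The largest autocorrelation is r_4 = 0.56; the remaining lags stay at or below 0.03.
The dominant spike at lag 4 indicates a seasonal period of 4.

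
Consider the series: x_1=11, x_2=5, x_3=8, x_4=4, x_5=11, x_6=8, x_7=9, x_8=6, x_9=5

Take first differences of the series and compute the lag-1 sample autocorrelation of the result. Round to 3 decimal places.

-0.652

First differences Δx: -6, 3, -4, 7, -3, 1, -3, -1
Mean of differences = -0.7500
Numerator Σ(Δx_t−Δx̄)(Δx_{t+1}−Δx̄) = -81.8125
Denominator Σ(Δx_t−Δx̄)² = 125.5000
r_1(Δx) = -81.8125 / 125.5000 = -0.652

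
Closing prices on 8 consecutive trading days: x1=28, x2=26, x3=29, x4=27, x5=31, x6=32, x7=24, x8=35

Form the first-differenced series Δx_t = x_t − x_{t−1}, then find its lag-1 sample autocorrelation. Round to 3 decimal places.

-0.524

First differences Δx: -2, 3, -2, 4, 1, -8, 11
Mean of differences = 1.0000
Numerator Σ(Δx_t−Δx̄)(Δx_{t+1}−Δx̄) = -111.0000
Denominator Σ(Δx_t−Δx̄)² = 212.0000
r_1(Δx) = -111.0000 / 212.0000 = -0.524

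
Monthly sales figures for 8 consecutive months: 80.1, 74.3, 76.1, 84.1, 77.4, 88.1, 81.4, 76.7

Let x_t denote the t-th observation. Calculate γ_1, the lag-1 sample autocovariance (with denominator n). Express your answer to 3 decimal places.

Mean x̄ = (80.1 + 74.3 + 76.1 + 84.1 + 77.4 + 88.1 + 81.4 + 76.7)/8 = 79.7750
Deviations: 0.3250, -5.4750, -3.6750, 4.3250, -2.3750, 8.3250, 1.6250, -3.0750
Σ_{t=1}^{7}(x_t−x̄)(x_{t+1}−x̄) = -19.0656
γ_1 = -19.0656 / 8 = -2.383

-2.383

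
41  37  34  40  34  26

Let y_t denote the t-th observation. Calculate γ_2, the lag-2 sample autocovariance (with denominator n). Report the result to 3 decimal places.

-6.926

Mean ȳ = (41 + 37 + 34 + 40 + 34 + 26)/6 = 35.3333
Σ_{t=1}^{4}(y_t−ȳ)(y_{t+2}−ȳ) = -41.5556
γ_2 = -41.5556 / 6 = -6.926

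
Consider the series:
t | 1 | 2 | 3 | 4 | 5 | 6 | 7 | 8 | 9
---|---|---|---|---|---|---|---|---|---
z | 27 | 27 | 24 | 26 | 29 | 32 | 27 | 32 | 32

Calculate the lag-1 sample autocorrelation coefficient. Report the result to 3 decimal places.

Mean z̄ = (27 + 27 + 24 + 26 + 29 + 32 + 27 + 32 + 32)/9 = 28.4444
Numerator Σ_{t=1}^{8}(z_t−z̄)(z_{t+1}−z̄) = 22.3580
Denominator Σ(z_t−z̄)² = 70.2222
r_1 = 22.3580 / 70.2222 = 0.318

0.318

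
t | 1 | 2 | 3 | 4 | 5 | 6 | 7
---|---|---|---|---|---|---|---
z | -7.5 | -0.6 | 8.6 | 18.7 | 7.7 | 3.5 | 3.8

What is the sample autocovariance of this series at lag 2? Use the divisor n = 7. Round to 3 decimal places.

Mean z̄ = (-7.5 − 0.6 + 8.6 + 18.7 + 7.7 + 3.5 + 3.8)/7 = 4.8857
Deviations: -12.3857, -5.4857, 3.7143, 13.8143, 2.8143, -1.3857, -1.0857
Σ_{t=1}^{5}(z_t−z̄)(z_{t+2}−z̄) = -133.5304
γ_2 = -133.5304 / 7 = -19.076

-19.076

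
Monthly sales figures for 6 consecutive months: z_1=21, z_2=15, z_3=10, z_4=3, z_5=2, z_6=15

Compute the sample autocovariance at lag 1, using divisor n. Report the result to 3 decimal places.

Mean z̄ = (21 + 15 + 10 + 3 + 2 + 15)/6 = 11.0000
Deviations: 10.0000, 4.0000, -1.0000, -8.0000, -9.0000, 4.0000
Σ_{t=1}^{5}(z_t−z̄)(z_{t+1}−z̄) = 80.0000
γ_1 = 80.0000 / 6 = 13.333

13.333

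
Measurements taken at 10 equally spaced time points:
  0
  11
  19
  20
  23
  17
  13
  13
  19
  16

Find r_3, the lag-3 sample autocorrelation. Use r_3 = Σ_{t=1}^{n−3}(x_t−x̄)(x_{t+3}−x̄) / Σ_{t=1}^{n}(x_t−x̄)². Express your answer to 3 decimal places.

Mean x̄ = (0 + 11 + 19 + 20 + 23 + 17 + 13 + 13 + 19 + 16)/10 = 15.1000
Σ(x_t−x̄)(x_{t+3}−x̄) = (-73.9900) + (-32.3900) + (7.4100) + (-10.2900) + (-16.5900) + (7.4100) + (-1.8900) = -120.3300
Denominator Σ(x_t−x̄)² = 374.9000
r_3 = -120.3300 / 374.9000 = -0.321

-0.321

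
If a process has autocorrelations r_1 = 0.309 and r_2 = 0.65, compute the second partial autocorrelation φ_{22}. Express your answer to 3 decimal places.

0.613

φ_{22} = (r_2 − r_1²) / (1 − r_1²)
r_1² = (0.309)² = 0.095481
Numerator = 0.65 − 0.0955 = 0.5545; denominator = 1 − 0.0955 = 0.9045
φ_{22} = 0.5545 / 0.9045 = 0.613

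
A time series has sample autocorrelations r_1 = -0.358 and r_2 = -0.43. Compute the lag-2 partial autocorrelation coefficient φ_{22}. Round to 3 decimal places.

φ_{22} = (r_2 − r_1²) / (1 − r_1²)
r_1² = (-0.358)² = 0.128164
Numerator = -0.43 − 0.1282 = -0.5582; denominator = 1 − 0.1282 = 0.8718
φ_{22} = -0.5582 / 0.8718 = -0.640

-0.640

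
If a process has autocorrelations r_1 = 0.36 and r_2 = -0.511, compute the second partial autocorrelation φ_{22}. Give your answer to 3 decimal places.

-0.736

φ_{22} = (r_2 − r_1²) / (1 − r_1²)
r_1² = (0.36)² = 0.1296
Numerator = -0.511 − 0.1296 = -0.6406; denominator = 1 − 0.1296 = 0.8704
φ_{22} = -0.6406 / 0.8704 = -0.736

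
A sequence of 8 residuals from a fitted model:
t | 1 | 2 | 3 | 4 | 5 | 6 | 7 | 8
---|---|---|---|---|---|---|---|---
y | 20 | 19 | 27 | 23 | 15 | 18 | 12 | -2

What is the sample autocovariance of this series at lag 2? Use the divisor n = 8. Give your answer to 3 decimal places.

3.250

Mean ȳ = (20 + 19 + 27 + 23 + 15 + 18 + 12 − 2)/8 = 16.5000
Σ_{t=1}^{6}(y_t−ȳ)(y_{t+2}−ȳ) = 26.0000
γ_2 = 26.0000 / 8 = 3.250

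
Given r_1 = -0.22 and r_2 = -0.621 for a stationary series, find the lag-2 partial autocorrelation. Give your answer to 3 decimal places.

φ_{22} = (r_2 − r_1²) / (1 − r_1²)
r_1² = (-0.22)² = 0.0484
Numerator = -0.621 − 0.0484 = -0.6694; denominator = 1 − 0.0484 = 0.9516
φ_{22} = -0.6694 / 0.9516 = -0.703

-0.703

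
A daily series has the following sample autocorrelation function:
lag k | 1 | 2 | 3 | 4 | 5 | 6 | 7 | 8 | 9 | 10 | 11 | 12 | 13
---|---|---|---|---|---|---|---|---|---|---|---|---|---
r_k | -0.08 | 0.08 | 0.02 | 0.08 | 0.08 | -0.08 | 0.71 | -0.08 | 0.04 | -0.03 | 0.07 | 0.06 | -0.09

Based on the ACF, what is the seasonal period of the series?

The largest autocorrelation is r_7 = 0.71; the remaining lags stay at or below 0.08.
The dominant spike at lag 7 indicates a seasonal period of 7.

7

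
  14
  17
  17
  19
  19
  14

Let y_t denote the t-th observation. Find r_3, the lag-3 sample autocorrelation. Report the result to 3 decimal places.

-0.250

Mean ȳ = (14 + 17 + 17 + 19 + 19 + 14)/6 = 16.6667
Deviations from mean: -2.6667, 0.3333, 0.3333, 2.3333, 2.3333, -2.6667
Numerator Σ_{t=1}^{3}(y_t−ȳ)(y_{t+3}−ȳ) = -6.3333
Denominator Σ(y_t−ȳ)² = 25.3333
r_3 = -6.3333 / 25.3333 = -0.250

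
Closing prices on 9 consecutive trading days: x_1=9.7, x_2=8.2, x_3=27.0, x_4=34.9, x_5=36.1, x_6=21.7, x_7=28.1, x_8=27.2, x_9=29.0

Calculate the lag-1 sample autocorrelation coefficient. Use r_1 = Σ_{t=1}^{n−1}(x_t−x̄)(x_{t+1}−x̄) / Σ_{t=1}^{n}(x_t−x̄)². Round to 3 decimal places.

Mean x̄ = (9.7 + 8.2 + 27.0 + 34.9 + 36.1 + 21.7 + 28.1 + 27.2 + 29.0)/9 = 24.6556
Numerator Σ_{t=1}^{8}(x_t−x̄)(x_{t+1}−x̄) = 324.5958
Denominator Σ(x_t−x̄)² = 781.8222
r_1 = 324.5958 / 781.8222 = 0.415

0.415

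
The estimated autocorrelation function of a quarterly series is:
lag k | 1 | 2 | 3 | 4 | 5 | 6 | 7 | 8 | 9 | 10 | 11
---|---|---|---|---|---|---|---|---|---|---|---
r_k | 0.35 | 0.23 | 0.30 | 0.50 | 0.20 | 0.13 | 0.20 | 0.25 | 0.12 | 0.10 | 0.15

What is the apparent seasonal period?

The largest autocorrelation is r_4 = 0.50; the remaining lags stay at or below 0.35. The elevated value at lag 1 (0.35), dropping to 0.23 at lag 2, reflects decaying short-term dependence rather than seasonality.
The dominant spike at lag 4 indicates a seasonal period of 4.

4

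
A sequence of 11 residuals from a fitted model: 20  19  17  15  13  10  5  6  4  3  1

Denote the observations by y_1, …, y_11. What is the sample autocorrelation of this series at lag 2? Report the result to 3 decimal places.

Mean ȳ = (20 + 19 + 17 + 15 + 13 + 10 + 5 + 6 + 4 + 3 + 1)/11 = 10.2727
Numerator Σ_{t=1}^{9}(y_t−ȳ)(y_{t+2}−ȳ) = 232.8512
Denominator Σ(y_t−ȳ)² = 470.1818
r_2 = 232.8512 / 470.1818 = 0.495

0.495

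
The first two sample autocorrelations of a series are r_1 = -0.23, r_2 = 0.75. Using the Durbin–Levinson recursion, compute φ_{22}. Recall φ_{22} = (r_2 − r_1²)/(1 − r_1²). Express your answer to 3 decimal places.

0.736

φ_{22} = (r_2 − r_1²) / (1 − r_1²)
r_1² = (-0.23)² = 0.0529
Numerator = 0.75 − 0.0529 = 0.6971; denominator = 1 − 0.0529 = 0.9471
φ_{22} = 0.6971 / 0.9471 = 0.736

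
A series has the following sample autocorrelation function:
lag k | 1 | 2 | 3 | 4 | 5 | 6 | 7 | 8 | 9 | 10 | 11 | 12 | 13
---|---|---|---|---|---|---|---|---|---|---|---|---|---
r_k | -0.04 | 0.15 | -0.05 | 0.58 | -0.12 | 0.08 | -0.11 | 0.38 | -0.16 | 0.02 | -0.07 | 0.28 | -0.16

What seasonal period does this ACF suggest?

4

The largest autocorrelation is r_4 = 0.58, with weaker echoes at lags 8 (0.38) and 12 (0.28); the remaining lags stay at or below 0.15.
The dominant spike at lag 4 indicates a seasonal period of 4.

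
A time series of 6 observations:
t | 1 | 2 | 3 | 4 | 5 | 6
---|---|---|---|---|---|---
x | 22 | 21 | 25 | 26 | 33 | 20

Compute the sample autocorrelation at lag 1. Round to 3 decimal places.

-0.156

Mean x̄ = (22 + 21 + 25 + 26 + 33 + 20)/6 = 24.5000
Deviations from mean: -2.5000, -3.5000, 0.5000, 1.5000, 8.5000, -4.5000
Σ(x_t−x̄)(x_{t+1}−x̄) = (8.7500) + (-1.7500) + (0.7500) + (12.7500) + (-38.2500) = -17.7500
Denominator Σ(x_t−x̄)² = 113.5000
r_1 = -17.7500 / 113.5000 = -0.156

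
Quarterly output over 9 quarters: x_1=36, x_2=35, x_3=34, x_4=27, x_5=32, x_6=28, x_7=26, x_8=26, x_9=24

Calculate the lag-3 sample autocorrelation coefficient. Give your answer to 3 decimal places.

-0.005

Mean x̄ = (36 + 35 + 34 + 27 + 32 + 28 + 26 + 26 + 24)/9 = 29.7778
Σ(x_t−x̄)(x_{t+3}−x̄) = (-17.2840) + (11.6049) + (-7.5062) + (10.4938) + (-8.3951) + (10.2716) = -0.8148
Denominator Σ(x_t−x̄)² = 161.5556
r_3 = -0.8148 / 161.5556 = -0.005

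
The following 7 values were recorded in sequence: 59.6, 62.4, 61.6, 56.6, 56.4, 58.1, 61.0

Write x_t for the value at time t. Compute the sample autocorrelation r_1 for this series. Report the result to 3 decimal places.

Mean x̄ = (59.6 + 62.4 + 61.6 + 56.6 + 56.4 + 58.1 + 61.0)/7 = 59.3857
Deviations from mean: 0.2143, 3.0143, 2.2143, -2.7857, -2.9857, -1.2857, 1.6143
Σ(x_t−x̄)(x_{t+1}−x̄) = (0.6459) + (6.6745) + (-6.1684) + (8.3173) + (3.8388) + (-2.0755) = 11.2327
Denominator Σ(x_t−x̄)² = 34.9686
r_1 = 11.2327 / 34.9686 = 0.321

0.321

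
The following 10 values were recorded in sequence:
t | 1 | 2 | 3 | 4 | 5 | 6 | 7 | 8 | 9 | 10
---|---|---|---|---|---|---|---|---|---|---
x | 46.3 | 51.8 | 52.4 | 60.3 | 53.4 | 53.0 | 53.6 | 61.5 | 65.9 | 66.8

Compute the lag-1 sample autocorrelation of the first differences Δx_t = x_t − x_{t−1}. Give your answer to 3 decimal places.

First differences Δx: 5.5, 0.6, 7.9, -6.9, -0.4, 0.6, 7.9, 4.4, 0.9
Mean of differences = 2.2778
Numerator Σ(Δx_t−Δx̄)(Δx_{t+1}−Δx̄) = -37.7949
Denominator Σ(Δx_t−Δx̄)² = 177.0356
r_1(Δx) = -37.7949 / 177.0356 = -0.213

-0.213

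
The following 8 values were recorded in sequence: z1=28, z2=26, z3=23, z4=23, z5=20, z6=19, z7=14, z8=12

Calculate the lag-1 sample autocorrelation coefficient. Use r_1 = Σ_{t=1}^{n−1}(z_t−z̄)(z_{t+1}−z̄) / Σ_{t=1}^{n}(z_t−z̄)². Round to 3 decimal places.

Mean z̄ = (28 + 26 + 23 + 23 + 20 + 19 + 14 + 12)/8 = 20.6250
Deviations from mean: 7.3750, 5.3750, 2.3750, 2.3750, -0.6250, -1.6250, -6.6250, -8.6250
Numerator Σ_{t=1}^{7}(z_t−z̄)(z_{t+1}−z̄) = 125.4844
Denominator Σ(z_t−z̄)² = 215.8750
r_1 = 125.4844 / 215.8750 = 0.581

0.581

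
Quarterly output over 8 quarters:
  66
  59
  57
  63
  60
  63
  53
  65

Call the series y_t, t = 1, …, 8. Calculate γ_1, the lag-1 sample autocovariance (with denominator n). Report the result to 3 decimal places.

-8.102

Mean ȳ = (66 + 59 + 57 + 63 + 60 + 63 + 53 + 65)/8 = 60.7500
Deviations: 5.2500, -1.7500, -3.7500, 2.2500, -0.7500, 2.2500, -7.7500, 4.2500
Σ_{t=1}^{7}(y_t−ȳ)(y_{t+1}−ȳ) = -64.8125
γ_1 = -64.8125 / 8 = -8.102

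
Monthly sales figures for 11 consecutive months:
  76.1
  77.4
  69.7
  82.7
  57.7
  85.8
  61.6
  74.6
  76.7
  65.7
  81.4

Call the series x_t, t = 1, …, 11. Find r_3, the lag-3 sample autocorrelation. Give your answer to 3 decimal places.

Mean x̄ = (76.1 + 77.4 + 69.7 + 82.7 + 57.7 + 85.8 + 61.6 + 74.6 + 76.7 + 65.7 + 81.4)/11 = 73.5818
Numerator Σ_{t=1}^{8}(x_t−x̄)(x_{t+3}−x̄) = -70.0328
Denominator Σ(x_t−x̄)² = 798.2164
r_3 = -70.0328 / 798.2164 = -0.088

-0.088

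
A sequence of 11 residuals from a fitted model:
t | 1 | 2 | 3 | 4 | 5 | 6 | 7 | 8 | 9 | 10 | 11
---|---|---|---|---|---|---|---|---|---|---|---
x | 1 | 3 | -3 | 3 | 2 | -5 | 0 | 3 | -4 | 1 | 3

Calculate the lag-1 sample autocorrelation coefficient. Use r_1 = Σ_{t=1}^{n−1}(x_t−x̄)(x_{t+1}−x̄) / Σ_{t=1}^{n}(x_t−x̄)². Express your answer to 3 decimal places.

-0.355

Mean x̄ = (1 + 3 − 3 + 3 + 2 − 5 + 0 + 3 − 4 + 1 + 3)/11 = 0.3636
Numerator Σ_{t=1}^{10}(x_t−x̄)(x_{t+1}−x̄) = -32.1322
Denominator Σ(x_t−x̄)² = 90.5455
r_1 = -32.1322 / 90.5455 = -0.355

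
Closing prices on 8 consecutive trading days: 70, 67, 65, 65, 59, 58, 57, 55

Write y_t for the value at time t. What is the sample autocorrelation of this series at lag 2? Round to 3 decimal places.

Mean ȳ = (70 + 67 + 65 + 65 + 59 + 58 + 57 + 55)/8 = 62.0000
Deviations from mean: 8.0000, 5.0000, 3.0000, 3.0000, -3.0000, -4.0000, -5.0000, -7.0000
Numerator Σ_{t=1}^{6}(y_t−ȳ)(y_{t+2}−ȳ) = 61.0000
Denominator Σ(y_t−ȳ)² = 206.0000
r_2 = 61.0000 / 206.0000 = 0.296

0.296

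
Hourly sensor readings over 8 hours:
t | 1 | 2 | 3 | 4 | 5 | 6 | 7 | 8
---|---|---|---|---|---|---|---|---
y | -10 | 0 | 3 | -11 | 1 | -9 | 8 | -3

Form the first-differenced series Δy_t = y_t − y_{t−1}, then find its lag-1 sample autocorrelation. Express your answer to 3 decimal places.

-0.700

First differences Δy: 10, 3, -14, 12, -10, 17, -11
Mean of differences = 1.0000
Numerator Σ(Δy_t−Δȳ)(Δy_{t+1}−Δȳ) = -666.0000
Denominator Σ(Δy_t−Δȳ)² = 952.0000
r_1(Δy) = -666.0000 / 952.0000 = -0.700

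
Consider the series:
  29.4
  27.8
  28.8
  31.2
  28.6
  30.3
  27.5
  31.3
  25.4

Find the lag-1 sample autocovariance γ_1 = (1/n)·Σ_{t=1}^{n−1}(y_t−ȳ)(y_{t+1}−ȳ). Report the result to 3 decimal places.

Mean ȳ = (29.4 + 27.8 + 28.8 + 31.2 + 28.6 + 30.3 + 27.5 + 31.3 + 25.4)/9 = 28.9222
Σ_{t=1}^{8}(y_t−ȳ)(y_{t+1}−ȳ) = -15.5716
γ_1 = -15.5716 / 9 = -1.730

-1.730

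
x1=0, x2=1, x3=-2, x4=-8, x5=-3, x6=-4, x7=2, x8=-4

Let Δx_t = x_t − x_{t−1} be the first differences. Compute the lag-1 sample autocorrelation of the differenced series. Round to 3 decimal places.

-0.436

First differences Δx: 1, -3, -6, 5, -1, 6, -6
Mean of differences = -0.5714
Numerator Σ(Δx_t−Δx̄)(Δx_{t+1}−Δx̄) = -61.7551
Denominator Σ(Δx_t−Δx̄)² = 141.7143
r_1(Δx) = -61.7551 / 141.7143 = -0.436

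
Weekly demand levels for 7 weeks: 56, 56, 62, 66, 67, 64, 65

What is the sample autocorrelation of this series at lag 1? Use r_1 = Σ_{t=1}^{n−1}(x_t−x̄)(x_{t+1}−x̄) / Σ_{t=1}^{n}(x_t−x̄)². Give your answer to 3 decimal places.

0.562

Mean x̄ = (56 + 56 + 62 + 66 + 67 + 64 + 65)/7 = 62.2857
Deviations from mean: -6.2857, -6.2857, -0.2857, 3.7143, 4.7143, 1.7143, 2.7143
Σ(x_t−x̄)(x_{t+1}−x̄) = (39.5102) + (1.7959) + (-1.0612) + (17.5102) + (8.0816) + (4.6531) = 70.4898
Denominator Σ(x_t−x̄)² = 125.4286
r_1 = 70.4898 / 125.4286 = 0.562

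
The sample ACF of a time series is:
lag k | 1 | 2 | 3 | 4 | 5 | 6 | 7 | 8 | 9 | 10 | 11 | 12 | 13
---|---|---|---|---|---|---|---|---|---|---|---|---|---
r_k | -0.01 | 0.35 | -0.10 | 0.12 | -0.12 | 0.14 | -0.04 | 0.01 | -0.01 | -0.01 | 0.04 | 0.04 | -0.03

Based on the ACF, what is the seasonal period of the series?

The largest autocorrelation is r_2 = 0.35; the remaining lags stay at or below 0.14.
The dominant spike at lag 2 indicates a seasonal period of 2.

2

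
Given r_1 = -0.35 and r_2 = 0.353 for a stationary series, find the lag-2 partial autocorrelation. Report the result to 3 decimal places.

0.263

φ_{22} = (r_2 − r_1²) / (1 − r_1²)
r_1² = (-0.35)² = 0.1225
Numerator = 0.353 − 0.1225 = 0.2305; denominator = 1 − 0.1225 = 0.8775
φ_{22} = 0.2305 / 0.8775 = 0.263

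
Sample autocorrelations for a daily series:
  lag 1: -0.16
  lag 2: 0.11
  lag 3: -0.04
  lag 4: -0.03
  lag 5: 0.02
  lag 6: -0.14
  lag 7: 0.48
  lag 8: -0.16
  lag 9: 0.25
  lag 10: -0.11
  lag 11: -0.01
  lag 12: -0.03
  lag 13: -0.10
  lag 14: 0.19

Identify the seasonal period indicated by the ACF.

The largest autocorrelation is r_7 = 0.48; the remaining lags stay at or below 0.25.
The dominant spike at lag 7 indicates a seasonal period of 7.

7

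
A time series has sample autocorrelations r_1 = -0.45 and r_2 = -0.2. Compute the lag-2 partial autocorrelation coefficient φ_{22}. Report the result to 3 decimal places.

φ_{22} = (r_2 − r_1²) / (1 − r_1²)
r_1² = (-0.45)² = 0.2025
Numerator = -0.2 − 0.2025 = -0.4025; denominator = 1 − 0.2025 = 0.7975
φ_{22} = -0.4025 / 0.7975 = -0.505

-0.505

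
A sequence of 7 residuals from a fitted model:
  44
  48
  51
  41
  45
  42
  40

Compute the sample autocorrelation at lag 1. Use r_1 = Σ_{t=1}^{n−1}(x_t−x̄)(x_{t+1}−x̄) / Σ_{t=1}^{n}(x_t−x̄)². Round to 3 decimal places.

0.073

Mean x̄ = (44 + 48 + 51 + 41 + 45 + 42 + 40)/7 = 44.4286
Numerator Σ_{t=1}^{6}(x_t−x̄)(x_{t+1}−x̄) = 6.8163
Denominator Σ(x_t−x̄)² = 93.7143
r_1 = 6.8163 / 93.7143 = 0.073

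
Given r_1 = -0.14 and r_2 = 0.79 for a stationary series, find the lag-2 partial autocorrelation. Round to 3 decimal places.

0.786

φ_{22} = (r_2 − r_1²) / (1 − r_1²)
r_1² = (-0.14)² = 0.0196
Numerator = 0.79 − 0.0196 = 0.7704; denominator = 1 − 0.0196 = 0.9804
φ_{22} = 0.7704 / 0.9804 = 0.786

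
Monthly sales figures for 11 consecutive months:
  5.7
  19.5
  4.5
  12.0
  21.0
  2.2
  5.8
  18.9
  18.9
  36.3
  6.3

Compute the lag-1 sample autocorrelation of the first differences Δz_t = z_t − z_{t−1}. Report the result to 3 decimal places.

-0.421

First differences Δz: 13.8, -15.0, 7.5, 9.0, -18.8, 3.6, 13.1, 0.0, 17.4, -30.0
Mean of differences = 0.0600
Numerator Σ(Δz_t−Δz̄)(Δz_{t+1}−Δz̄) = -964.7316
Denominator Σ(Δz_t−Δz̄)² = 2293.4240
r_1(Δz) = -964.7316 / 2293.4240 = -0.421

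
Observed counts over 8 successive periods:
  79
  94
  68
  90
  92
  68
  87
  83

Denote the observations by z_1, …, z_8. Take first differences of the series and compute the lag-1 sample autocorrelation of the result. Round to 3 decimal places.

-0.639

First differences Δz: 15, -26, 22, 2, -24, 19, -4
Mean of differences = 0.5714
Numerator Σ(Δz_t−Δz̄)(Δz_{t+1}−Δz̄) = -1494.3265
Denominator Σ(Δz_t−Δz̄)² = 2339.7143
r_1(Δz) = -1494.3265 / 2339.7143 = -0.639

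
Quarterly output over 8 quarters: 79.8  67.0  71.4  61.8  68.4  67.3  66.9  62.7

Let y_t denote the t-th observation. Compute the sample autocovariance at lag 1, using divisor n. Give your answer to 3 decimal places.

Mean ȳ = (79.8 + 67.0 + 71.4 + 61.8 + 68.4 + 67.3 + 66.9 + 62.7)/8 = 68.1625
Σ_{t=1}^{7}(y_t−ȳ)(y_{t+1}−ȳ) = -31.6214
γ_1 = -31.6214 / 8 = -3.953

-3.953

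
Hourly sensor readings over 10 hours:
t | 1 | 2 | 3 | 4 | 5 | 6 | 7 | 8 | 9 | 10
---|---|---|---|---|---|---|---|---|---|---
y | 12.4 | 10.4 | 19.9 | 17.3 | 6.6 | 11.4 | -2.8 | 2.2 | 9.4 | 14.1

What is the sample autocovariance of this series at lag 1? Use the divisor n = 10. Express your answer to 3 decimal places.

Mean ȳ = (12.4 + 10.4 + 19.9 + 17.3 + 6.6 + 11.4 − 2.8 + 2.2 + 9.4 + 14.1)/10 = 10.0900
Σ_{t=1}^{9}(y_t−ȳ)(y_{t+1}−ȳ) = 132.2459
γ_1 = 132.2459 / 10 = 13.225

13.225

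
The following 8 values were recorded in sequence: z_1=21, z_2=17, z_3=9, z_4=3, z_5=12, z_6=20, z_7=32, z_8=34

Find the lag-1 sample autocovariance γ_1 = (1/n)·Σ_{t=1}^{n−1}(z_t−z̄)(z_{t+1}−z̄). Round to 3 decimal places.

59.781

Mean z̄ = (21 + 17 + 9 + 3 + 12 + 20 + 32 + 34)/8 = 18.5000
Deviations: 2.5000, -1.5000, -9.5000, -15.5000, -6.5000, 1.5000, 13.5000, 15.5000
Σ_{t=1}^{7}(z_t−z̄)(z_{t+1}−z̄) = 478.2500
γ_1 = 478.2500 / 8 = 59.781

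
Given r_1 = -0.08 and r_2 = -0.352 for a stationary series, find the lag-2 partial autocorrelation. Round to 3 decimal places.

-0.361

φ_{22} = (r_2 − r_1²) / (1 − r_1²)
r_1² = (-0.08)² = 0.0064
Numerator = -0.352 − 0.0064 = -0.3584; denominator = 1 − 0.0064 = 0.9936
φ_{22} = -0.3584 / 0.9936 = -0.361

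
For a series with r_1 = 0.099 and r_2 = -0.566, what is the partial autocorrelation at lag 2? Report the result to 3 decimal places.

φ_{22} = (r_2 − r_1²) / (1 − r_1²)
r_1² = (0.099)² = 0.009801
Numerator = -0.566 − 0.0098 = -0.5758; denominator = 1 − 0.0098 = 0.9902
φ_{22} = -0.5758 / 0.9902 = -0.582

-0.582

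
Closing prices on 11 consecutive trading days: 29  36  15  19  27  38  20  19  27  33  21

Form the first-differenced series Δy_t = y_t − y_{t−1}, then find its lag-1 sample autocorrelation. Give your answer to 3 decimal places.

-0.260

First differences Δy: 7, -21, 4, 8, 11, -18, -1, 8, 6, -12
Mean of differences = -0.8000
Numerator Σ(Δy_t−Δȳ)(Δy_{t+1}−Δȳ) = -326.0400
Denominator Σ(Δy_t−Δȳ)² = 1253.6000
r_1(Δy) = -326.0400 / 1253.6000 = -0.260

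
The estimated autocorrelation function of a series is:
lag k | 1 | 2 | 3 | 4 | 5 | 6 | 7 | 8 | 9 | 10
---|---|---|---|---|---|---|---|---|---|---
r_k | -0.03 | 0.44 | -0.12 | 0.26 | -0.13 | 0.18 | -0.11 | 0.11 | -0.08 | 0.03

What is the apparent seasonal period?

The largest autocorrelation is r_2 = 0.44, with weaker echoes at lags 4 (0.26) and 6 (0.18); the remaining lags stay at or below 0.11.
The dominant spike at lag 2 indicates a seasonal period of 2.

2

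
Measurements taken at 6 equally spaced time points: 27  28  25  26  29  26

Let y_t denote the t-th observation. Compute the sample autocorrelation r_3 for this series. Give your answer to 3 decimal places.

Mean ȳ = (27 + 28 + 25 + 26 + 29 + 26)/6 = 26.8333
Numerator Σ_{t=1}^{3}(y_t−ȳ)(y_{t+3}−ȳ) = 3.9167
Denominator Σ(y_t−ȳ)² = 10.8333
r_3 = 3.9167 / 10.8333 = 0.362

0.362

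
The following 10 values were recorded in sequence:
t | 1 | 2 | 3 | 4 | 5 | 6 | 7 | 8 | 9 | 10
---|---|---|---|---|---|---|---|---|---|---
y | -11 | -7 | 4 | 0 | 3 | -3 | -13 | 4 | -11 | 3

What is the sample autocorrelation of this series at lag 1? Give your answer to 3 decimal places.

-0.310

Mean ȳ = (-11 − 7 + 4 + 0 + 3 − 3 − 13 + 4 − 11 + 3)/10 = -3.1000
Numerator Σ_{t=1}^{9}(y_t−ȳ)(y_{t+1}−ȳ) = -130.9100
Denominator Σ(y_t−ȳ)² = 422.9000
r_1 = -130.9100 / 422.9000 = -0.310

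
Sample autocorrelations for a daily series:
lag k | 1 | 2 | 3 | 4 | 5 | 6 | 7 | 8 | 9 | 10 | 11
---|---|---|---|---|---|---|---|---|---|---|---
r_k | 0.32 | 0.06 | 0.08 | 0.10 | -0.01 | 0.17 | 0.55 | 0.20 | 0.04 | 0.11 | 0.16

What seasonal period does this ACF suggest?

The largest autocorrelation is r_7 = 0.55; the remaining lags stay at or below 0.32. The elevated value at lag 1 (0.32), dropping to 0.06 at lag 2, reflects decaying short-term dependence rather than seasonality.
The dominant spike at lag 7 indicates a seasonal period of 7.

7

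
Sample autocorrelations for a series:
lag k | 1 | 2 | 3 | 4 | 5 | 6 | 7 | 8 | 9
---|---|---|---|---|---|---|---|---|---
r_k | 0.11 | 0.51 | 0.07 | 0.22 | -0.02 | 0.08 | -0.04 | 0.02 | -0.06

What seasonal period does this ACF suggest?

The largest autocorrelation is r_2 = 0.51, with a weaker echo at lag 4 (0.22); the remaining lags stay at or below 0.11.
The dominant spike at lag 2 indicates a seasonal period of 2.

2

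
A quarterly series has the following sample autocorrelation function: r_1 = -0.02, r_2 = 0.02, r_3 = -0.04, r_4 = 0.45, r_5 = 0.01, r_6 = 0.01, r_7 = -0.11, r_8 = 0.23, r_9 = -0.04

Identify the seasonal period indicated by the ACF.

4

The largest autocorrelation is r_4 = 0.45, with a weaker echo at lag 8 (0.23); the remaining lags stay at or below 0.02.
The dominant spike at lag 4 indicates a seasonal period of 4.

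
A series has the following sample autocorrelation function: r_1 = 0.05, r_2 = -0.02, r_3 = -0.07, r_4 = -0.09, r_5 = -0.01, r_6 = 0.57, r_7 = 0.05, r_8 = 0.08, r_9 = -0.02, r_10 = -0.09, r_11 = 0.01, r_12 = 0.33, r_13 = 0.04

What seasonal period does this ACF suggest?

6

The largest autocorrelation is r_6 = 0.57, with a weaker echo at lag 12 (0.33); the remaining lags stay at or below 0.08.
The dominant spike at lag 6 indicates a seasonal period of 6.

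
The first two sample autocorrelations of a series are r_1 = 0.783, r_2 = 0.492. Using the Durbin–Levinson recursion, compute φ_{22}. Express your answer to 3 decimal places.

-0.313

φ_{22} = (r_2 − r_1²) / (1 − r_1²)
r_1² = (0.783)² = 0.613089
Numerator = 0.492 − 0.6131 = -0.1211; denominator = 1 − 0.6131 = 0.3869
φ_{22} = -0.1211 / 0.3869 = -0.313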